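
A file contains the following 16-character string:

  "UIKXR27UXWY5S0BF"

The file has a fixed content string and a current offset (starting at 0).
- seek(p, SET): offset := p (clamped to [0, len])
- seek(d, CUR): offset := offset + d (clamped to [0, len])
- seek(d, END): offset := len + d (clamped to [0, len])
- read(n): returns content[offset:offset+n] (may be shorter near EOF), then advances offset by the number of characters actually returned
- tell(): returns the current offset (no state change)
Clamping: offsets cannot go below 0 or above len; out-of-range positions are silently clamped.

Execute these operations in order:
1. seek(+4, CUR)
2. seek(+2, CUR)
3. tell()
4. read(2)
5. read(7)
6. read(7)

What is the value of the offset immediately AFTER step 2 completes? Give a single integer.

After 1 (seek(+4, CUR)): offset=4
After 2 (seek(+2, CUR)): offset=6

Answer: 6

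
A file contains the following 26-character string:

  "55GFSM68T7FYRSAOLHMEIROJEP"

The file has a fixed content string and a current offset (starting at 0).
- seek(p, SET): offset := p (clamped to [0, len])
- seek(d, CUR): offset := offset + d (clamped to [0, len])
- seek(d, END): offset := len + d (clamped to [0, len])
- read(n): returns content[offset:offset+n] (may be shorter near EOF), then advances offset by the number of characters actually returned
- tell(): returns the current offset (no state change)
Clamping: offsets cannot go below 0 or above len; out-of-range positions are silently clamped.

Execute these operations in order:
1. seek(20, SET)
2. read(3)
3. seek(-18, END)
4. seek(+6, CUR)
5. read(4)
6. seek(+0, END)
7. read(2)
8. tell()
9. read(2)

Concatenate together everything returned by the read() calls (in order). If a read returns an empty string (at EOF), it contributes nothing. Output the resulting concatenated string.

Answer: IROAOLH

Derivation:
After 1 (seek(20, SET)): offset=20
After 2 (read(3)): returned 'IRO', offset=23
After 3 (seek(-18, END)): offset=8
After 4 (seek(+6, CUR)): offset=14
After 5 (read(4)): returned 'AOLH', offset=18
After 6 (seek(+0, END)): offset=26
After 7 (read(2)): returned '', offset=26
After 8 (tell()): offset=26
After 9 (read(2)): returned '', offset=26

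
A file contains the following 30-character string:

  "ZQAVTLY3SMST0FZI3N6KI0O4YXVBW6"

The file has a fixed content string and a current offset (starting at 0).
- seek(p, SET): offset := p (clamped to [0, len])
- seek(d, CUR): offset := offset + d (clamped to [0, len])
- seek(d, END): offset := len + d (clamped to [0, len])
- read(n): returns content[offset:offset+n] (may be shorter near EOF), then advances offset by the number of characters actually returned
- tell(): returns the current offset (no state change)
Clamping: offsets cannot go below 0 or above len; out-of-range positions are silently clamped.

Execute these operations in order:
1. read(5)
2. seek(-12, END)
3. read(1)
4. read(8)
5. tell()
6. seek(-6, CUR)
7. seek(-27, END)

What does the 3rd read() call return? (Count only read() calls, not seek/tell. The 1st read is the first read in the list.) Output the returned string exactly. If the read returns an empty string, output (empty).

After 1 (read(5)): returned 'ZQAVT', offset=5
After 2 (seek(-12, END)): offset=18
After 3 (read(1)): returned '6', offset=19
After 4 (read(8)): returned 'KI0O4YXV', offset=27
After 5 (tell()): offset=27
After 6 (seek(-6, CUR)): offset=21
After 7 (seek(-27, END)): offset=3

Answer: KI0O4YXV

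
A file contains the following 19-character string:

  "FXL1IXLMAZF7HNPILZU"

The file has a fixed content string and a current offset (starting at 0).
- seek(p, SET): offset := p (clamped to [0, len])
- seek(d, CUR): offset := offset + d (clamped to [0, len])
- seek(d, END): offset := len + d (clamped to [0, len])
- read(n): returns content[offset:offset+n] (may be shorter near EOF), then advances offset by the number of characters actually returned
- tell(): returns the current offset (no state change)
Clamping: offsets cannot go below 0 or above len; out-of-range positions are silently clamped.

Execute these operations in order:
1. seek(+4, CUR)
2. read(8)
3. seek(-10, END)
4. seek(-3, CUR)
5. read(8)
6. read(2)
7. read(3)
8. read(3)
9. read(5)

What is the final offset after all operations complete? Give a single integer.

After 1 (seek(+4, CUR)): offset=4
After 2 (read(8)): returned 'IXLMAZF7', offset=12
After 3 (seek(-10, END)): offset=9
After 4 (seek(-3, CUR)): offset=6
After 5 (read(8)): returned 'LMAZF7HN', offset=14
After 6 (read(2)): returned 'PI', offset=16
After 7 (read(3)): returned 'LZU', offset=19
After 8 (read(3)): returned '', offset=19
After 9 (read(5)): returned '', offset=19

Answer: 19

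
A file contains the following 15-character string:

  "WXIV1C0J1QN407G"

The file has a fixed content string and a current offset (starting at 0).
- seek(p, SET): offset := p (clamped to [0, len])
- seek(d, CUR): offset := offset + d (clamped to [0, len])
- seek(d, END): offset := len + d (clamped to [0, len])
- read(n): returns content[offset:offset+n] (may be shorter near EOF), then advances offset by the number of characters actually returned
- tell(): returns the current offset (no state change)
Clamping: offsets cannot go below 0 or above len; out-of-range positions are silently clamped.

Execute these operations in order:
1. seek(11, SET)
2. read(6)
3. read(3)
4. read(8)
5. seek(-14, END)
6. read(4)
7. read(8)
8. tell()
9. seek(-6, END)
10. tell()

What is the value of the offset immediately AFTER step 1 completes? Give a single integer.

Answer: 11

Derivation:
After 1 (seek(11, SET)): offset=11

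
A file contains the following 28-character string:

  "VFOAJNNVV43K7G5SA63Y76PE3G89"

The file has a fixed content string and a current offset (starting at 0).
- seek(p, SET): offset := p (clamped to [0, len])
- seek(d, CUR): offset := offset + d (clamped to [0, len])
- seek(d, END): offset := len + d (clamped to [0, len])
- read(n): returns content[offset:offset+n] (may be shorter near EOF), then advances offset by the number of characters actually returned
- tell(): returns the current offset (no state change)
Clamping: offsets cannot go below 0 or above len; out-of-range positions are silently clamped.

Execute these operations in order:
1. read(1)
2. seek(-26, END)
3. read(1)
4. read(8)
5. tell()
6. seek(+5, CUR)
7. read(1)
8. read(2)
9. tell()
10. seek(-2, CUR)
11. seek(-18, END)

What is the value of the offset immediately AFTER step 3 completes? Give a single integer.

Answer: 3

Derivation:
After 1 (read(1)): returned 'V', offset=1
After 2 (seek(-26, END)): offset=2
After 3 (read(1)): returned 'O', offset=3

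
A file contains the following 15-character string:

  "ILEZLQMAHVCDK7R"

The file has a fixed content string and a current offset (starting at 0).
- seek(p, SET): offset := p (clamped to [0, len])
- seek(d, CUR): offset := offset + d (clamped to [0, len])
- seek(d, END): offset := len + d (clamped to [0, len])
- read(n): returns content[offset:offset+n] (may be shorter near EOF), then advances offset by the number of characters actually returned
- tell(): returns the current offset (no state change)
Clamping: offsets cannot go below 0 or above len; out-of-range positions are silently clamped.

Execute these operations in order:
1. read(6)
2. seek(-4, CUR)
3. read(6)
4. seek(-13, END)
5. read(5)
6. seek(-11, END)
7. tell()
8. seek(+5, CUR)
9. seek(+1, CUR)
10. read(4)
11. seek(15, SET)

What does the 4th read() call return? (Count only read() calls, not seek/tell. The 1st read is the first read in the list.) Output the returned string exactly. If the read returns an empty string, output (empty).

After 1 (read(6)): returned 'ILEZLQ', offset=6
After 2 (seek(-4, CUR)): offset=2
After 3 (read(6)): returned 'EZLQMA', offset=8
After 4 (seek(-13, END)): offset=2
After 5 (read(5)): returned 'EZLQM', offset=7
After 6 (seek(-11, END)): offset=4
After 7 (tell()): offset=4
After 8 (seek(+5, CUR)): offset=9
After 9 (seek(+1, CUR)): offset=10
After 10 (read(4)): returned 'CDK7', offset=14
After 11 (seek(15, SET)): offset=15

Answer: CDK7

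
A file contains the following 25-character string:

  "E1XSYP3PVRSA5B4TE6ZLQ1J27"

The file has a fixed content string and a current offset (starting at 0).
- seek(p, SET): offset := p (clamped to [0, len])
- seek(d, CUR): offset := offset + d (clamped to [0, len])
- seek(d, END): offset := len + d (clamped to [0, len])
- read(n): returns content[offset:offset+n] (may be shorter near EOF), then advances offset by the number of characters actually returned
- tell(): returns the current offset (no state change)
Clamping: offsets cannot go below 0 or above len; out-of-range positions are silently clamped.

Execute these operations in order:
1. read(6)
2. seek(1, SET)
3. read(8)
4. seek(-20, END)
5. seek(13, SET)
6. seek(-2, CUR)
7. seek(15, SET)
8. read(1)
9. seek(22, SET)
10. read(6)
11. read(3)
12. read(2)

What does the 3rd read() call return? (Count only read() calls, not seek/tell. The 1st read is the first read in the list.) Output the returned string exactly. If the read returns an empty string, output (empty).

Answer: T

Derivation:
After 1 (read(6)): returned 'E1XSYP', offset=6
After 2 (seek(1, SET)): offset=1
After 3 (read(8)): returned '1XSYP3PV', offset=9
After 4 (seek(-20, END)): offset=5
After 5 (seek(13, SET)): offset=13
After 6 (seek(-2, CUR)): offset=11
After 7 (seek(15, SET)): offset=15
After 8 (read(1)): returned 'T', offset=16
After 9 (seek(22, SET)): offset=22
After 10 (read(6)): returned 'J27', offset=25
After 11 (read(3)): returned '', offset=25
After 12 (read(2)): returned '', offset=25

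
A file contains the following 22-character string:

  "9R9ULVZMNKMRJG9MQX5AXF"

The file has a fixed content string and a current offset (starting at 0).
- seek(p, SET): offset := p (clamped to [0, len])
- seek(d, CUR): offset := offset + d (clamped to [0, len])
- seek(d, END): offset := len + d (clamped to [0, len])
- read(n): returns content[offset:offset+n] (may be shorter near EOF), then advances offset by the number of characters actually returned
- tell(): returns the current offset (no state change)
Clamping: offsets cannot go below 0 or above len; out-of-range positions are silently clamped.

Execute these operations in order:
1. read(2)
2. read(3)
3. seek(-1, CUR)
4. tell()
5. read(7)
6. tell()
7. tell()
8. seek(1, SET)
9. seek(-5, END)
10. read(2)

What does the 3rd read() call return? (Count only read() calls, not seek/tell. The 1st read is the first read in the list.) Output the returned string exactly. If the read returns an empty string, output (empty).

Answer: LVZMNKM

Derivation:
After 1 (read(2)): returned '9R', offset=2
After 2 (read(3)): returned '9UL', offset=5
After 3 (seek(-1, CUR)): offset=4
After 4 (tell()): offset=4
After 5 (read(7)): returned 'LVZMNKM', offset=11
After 6 (tell()): offset=11
After 7 (tell()): offset=11
After 8 (seek(1, SET)): offset=1
After 9 (seek(-5, END)): offset=17
After 10 (read(2)): returned 'X5', offset=19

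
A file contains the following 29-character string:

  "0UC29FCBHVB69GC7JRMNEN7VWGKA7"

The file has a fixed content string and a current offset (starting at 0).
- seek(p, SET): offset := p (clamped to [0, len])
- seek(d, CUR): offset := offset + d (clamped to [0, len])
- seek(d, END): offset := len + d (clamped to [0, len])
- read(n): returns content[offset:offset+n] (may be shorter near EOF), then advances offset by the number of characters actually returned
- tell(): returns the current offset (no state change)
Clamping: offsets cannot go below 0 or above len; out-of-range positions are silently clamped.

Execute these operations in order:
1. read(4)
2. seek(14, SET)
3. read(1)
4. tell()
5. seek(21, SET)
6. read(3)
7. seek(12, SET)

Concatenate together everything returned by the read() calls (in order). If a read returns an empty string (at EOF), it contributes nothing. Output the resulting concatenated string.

Answer: 0UC2CN7V

Derivation:
After 1 (read(4)): returned '0UC2', offset=4
After 2 (seek(14, SET)): offset=14
After 3 (read(1)): returned 'C', offset=15
After 4 (tell()): offset=15
After 5 (seek(21, SET)): offset=21
After 6 (read(3)): returned 'N7V', offset=24
After 7 (seek(12, SET)): offset=12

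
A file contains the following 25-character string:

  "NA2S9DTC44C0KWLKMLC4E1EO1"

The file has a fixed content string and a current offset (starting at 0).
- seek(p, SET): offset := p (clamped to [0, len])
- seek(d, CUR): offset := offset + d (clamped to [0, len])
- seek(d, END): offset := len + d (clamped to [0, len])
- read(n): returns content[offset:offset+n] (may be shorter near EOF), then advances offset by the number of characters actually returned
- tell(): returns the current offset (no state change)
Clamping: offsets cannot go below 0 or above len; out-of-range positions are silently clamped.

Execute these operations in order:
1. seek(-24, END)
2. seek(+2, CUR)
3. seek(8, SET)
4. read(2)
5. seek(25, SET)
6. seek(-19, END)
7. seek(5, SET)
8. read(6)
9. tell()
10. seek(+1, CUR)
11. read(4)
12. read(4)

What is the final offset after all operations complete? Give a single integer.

After 1 (seek(-24, END)): offset=1
After 2 (seek(+2, CUR)): offset=3
After 3 (seek(8, SET)): offset=8
After 4 (read(2)): returned '44', offset=10
After 5 (seek(25, SET)): offset=25
After 6 (seek(-19, END)): offset=6
After 7 (seek(5, SET)): offset=5
After 8 (read(6)): returned 'DTC44C', offset=11
After 9 (tell()): offset=11
After 10 (seek(+1, CUR)): offset=12
After 11 (read(4)): returned 'KWLK', offset=16
After 12 (read(4)): returned 'MLC4', offset=20

Answer: 20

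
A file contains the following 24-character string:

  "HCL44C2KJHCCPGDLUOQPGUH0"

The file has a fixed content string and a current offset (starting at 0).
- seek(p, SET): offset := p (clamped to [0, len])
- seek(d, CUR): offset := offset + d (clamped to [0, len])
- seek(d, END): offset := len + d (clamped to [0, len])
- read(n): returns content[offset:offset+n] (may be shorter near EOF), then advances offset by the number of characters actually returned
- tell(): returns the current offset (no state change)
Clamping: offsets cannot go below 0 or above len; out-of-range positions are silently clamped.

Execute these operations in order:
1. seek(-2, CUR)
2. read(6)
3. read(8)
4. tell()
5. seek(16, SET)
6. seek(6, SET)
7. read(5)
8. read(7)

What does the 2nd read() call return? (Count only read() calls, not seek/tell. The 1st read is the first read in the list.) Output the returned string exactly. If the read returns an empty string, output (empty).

After 1 (seek(-2, CUR)): offset=0
After 2 (read(6)): returned 'HCL44C', offset=6
After 3 (read(8)): returned '2KJHCCPG', offset=14
After 4 (tell()): offset=14
After 5 (seek(16, SET)): offset=16
After 6 (seek(6, SET)): offset=6
After 7 (read(5)): returned '2KJHC', offset=11
After 8 (read(7)): returned 'CPGDLUO', offset=18

Answer: 2KJHCCPG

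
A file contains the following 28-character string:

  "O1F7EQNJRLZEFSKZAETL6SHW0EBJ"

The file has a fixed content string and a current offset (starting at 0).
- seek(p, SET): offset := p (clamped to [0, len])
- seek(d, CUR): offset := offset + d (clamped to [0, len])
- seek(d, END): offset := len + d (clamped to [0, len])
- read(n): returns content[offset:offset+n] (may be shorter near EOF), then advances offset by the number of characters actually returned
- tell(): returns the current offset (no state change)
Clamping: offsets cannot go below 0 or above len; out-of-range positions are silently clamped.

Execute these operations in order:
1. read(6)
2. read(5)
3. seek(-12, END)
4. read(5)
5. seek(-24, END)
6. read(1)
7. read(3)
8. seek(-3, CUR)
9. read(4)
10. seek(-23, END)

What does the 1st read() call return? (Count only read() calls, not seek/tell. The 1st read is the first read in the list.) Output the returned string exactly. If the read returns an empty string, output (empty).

Answer: O1F7EQ

Derivation:
After 1 (read(6)): returned 'O1F7EQ', offset=6
After 2 (read(5)): returned 'NJRLZ', offset=11
After 3 (seek(-12, END)): offset=16
After 4 (read(5)): returned 'AETL6', offset=21
After 5 (seek(-24, END)): offset=4
After 6 (read(1)): returned 'E', offset=5
After 7 (read(3)): returned 'QNJ', offset=8
After 8 (seek(-3, CUR)): offset=5
After 9 (read(4)): returned 'QNJR', offset=9
After 10 (seek(-23, END)): offset=5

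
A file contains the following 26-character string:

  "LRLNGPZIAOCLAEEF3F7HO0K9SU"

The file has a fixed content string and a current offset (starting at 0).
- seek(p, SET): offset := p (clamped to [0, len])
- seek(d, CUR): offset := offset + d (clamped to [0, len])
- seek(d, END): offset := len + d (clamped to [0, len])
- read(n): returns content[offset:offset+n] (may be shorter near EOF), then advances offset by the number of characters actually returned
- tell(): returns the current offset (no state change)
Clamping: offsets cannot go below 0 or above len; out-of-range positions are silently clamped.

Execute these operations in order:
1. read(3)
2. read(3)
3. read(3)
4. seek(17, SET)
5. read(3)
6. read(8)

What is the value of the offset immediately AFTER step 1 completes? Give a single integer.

Answer: 3

Derivation:
After 1 (read(3)): returned 'LRL', offset=3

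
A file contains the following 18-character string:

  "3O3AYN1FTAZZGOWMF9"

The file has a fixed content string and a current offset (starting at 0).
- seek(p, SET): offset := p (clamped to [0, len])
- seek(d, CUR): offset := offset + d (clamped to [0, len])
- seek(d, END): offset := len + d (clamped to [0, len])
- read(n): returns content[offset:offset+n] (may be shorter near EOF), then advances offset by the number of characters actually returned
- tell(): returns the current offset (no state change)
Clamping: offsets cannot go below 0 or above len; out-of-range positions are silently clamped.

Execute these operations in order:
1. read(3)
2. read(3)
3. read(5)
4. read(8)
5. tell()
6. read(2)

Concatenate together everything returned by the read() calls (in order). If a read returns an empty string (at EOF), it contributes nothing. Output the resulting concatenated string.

Answer: 3O3AYN1FTAZZGOWMF9

Derivation:
After 1 (read(3)): returned '3O3', offset=3
After 2 (read(3)): returned 'AYN', offset=6
After 3 (read(5)): returned '1FTAZ', offset=11
After 4 (read(8)): returned 'ZGOWMF9', offset=18
After 5 (tell()): offset=18
After 6 (read(2)): returned '', offset=18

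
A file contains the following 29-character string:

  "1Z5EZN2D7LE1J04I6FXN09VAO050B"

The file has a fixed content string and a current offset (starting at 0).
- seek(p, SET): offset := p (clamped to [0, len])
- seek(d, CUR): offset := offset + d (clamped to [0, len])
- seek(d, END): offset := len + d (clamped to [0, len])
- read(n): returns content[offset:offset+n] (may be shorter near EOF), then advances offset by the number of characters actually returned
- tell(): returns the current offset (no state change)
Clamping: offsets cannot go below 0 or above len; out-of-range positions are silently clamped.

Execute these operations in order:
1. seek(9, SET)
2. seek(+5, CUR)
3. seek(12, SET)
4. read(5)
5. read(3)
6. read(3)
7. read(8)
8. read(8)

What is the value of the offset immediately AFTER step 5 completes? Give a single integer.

After 1 (seek(9, SET)): offset=9
After 2 (seek(+5, CUR)): offset=14
After 3 (seek(12, SET)): offset=12
After 4 (read(5)): returned 'J04I6', offset=17
After 5 (read(3)): returned 'FXN', offset=20

Answer: 20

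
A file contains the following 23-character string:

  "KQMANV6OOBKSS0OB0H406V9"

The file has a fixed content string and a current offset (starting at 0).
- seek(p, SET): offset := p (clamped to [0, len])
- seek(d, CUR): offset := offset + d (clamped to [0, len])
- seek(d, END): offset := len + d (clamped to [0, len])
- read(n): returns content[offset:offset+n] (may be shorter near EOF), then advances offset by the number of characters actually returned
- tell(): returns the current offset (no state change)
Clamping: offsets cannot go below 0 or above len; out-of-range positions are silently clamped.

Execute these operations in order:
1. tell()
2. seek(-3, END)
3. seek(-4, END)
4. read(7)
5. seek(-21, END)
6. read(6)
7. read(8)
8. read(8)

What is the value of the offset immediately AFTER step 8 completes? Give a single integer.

After 1 (tell()): offset=0
After 2 (seek(-3, END)): offset=20
After 3 (seek(-4, END)): offset=19
After 4 (read(7)): returned '06V9', offset=23
After 5 (seek(-21, END)): offset=2
After 6 (read(6)): returned 'MANV6O', offset=8
After 7 (read(8)): returned 'OBKSS0OB', offset=16
After 8 (read(8)): returned '0H406V9', offset=23

Answer: 23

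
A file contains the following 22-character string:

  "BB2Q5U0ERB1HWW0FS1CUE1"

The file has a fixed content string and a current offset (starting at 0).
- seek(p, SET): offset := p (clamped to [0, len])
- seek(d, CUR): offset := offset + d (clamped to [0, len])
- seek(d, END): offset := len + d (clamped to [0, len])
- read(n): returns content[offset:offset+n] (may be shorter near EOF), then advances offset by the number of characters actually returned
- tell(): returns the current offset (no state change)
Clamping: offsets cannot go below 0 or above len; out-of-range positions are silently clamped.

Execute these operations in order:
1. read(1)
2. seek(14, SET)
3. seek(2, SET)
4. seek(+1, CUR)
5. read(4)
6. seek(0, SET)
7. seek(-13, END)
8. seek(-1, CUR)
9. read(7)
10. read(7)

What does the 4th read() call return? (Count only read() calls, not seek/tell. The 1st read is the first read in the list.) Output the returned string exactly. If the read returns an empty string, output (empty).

Answer: FS1CUE1

Derivation:
After 1 (read(1)): returned 'B', offset=1
After 2 (seek(14, SET)): offset=14
After 3 (seek(2, SET)): offset=2
After 4 (seek(+1, CUR)): offset=3
After 5 (read(4)): returned 'Q5U0', offset=7
After 6 (seek(0, SET)): offset=0
After 7 (seek(-13, END)): offset=9
After 8 (seek(-1, CUR)): offset=8
After 9 (read(7)): returned 'RB1HWW0', offset=15
After 10 (read(7)): returned 'FS1CUE1', offset=22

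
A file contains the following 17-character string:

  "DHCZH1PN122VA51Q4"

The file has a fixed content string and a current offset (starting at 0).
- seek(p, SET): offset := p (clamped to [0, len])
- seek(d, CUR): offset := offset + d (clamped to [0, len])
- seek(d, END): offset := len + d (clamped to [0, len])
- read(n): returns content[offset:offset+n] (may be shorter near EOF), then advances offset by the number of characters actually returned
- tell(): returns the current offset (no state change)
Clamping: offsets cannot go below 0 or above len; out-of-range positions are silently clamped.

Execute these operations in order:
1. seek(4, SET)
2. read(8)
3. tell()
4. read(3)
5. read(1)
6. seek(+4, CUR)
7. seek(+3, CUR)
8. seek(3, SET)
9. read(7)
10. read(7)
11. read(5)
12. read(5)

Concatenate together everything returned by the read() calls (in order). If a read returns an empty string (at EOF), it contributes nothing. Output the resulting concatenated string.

After 1 (seek(4, SET)): offset=4
After 2 (read(8)): returned 'H1PN122V', offset=12
After 3 (tell()): offset=12
After 4 (read(3)): returned 'A51', offset=15
After 5 (read(1)): returned 'Q', offset=16
After 6 (seek(+4, CUR)): offset=17
After 7 (seek(+3, CUR)): offset=17
After 8 (seek(3, SET)): offset=3
After 9 (read(7)): returned 'ZH1PN12', offset=10
After 10 (read(7)): returned '2VA51Q4', offset=17
After 11 (read(5)): returned '', offset=17
After 12 (read(5)): returned '', offset=17

Answer: H1PN122VA51QZH1PN122VA51Q4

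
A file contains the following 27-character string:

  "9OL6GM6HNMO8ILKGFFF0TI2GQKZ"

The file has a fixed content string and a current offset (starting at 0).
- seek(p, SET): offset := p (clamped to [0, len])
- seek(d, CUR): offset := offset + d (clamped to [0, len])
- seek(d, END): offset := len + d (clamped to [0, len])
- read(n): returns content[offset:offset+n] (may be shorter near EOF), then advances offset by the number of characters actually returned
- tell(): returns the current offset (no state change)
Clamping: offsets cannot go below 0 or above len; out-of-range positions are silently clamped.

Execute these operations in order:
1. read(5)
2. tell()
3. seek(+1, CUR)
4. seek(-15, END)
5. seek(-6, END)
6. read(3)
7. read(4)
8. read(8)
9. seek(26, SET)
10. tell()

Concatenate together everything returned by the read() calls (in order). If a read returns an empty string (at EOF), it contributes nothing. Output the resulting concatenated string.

Answer: 9OL6GI2GQKZ

Derivation:
After 1 (read(5)): returned '9OL6G', offset=5
After 2 (tell()): offset=5
After 3 (seek(+1, CUR)): offset=6
After 4 (seek(-15, END)): offset=12
After 5 (seek(-6, END)): offset=21
After 6 (read(3)): returned 'I2G', offset=24
After 7 (read(4)): returned 'QKZ', offset=27
After 8 (read(8)): returned '', offset=27
After 9 (seek(26, SET)): offset=26
After 10 (tell()): offset=26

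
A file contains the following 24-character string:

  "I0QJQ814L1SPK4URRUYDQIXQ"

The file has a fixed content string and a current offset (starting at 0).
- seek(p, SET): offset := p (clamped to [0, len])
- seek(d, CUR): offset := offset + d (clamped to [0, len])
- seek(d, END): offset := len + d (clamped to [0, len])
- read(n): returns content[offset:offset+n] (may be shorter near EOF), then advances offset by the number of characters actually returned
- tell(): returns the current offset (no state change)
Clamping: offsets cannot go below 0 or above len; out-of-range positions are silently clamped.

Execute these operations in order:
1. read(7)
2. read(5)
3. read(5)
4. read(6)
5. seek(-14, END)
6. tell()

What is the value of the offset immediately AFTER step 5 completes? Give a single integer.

After 1 (read(7)): returned 'I0QJQ81', offset=7
After 2 (read(5)): returned '4L1SP', offset=12
After 3 (read(5)): returned 'K4URR', offset=17
After 4 (read(6)): returned 'UYDQIX', offset=23
After 5 (seek(-14, END)): offset=10

Answer: 10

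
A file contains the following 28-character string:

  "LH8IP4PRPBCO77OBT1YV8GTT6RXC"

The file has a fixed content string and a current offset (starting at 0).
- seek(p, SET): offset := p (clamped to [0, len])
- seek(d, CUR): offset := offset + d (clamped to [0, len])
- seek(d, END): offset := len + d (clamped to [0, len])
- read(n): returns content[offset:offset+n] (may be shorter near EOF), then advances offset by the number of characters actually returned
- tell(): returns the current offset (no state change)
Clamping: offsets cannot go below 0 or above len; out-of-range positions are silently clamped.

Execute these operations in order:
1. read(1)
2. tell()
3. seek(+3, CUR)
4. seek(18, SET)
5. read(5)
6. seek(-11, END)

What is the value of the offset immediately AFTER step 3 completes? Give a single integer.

Answer: 4

Derivation:
After 1 (read(1)): returned 'L', offset=1
After 2 (tell()): offset=1
After 3 (seek(+3, CUR)): offset=4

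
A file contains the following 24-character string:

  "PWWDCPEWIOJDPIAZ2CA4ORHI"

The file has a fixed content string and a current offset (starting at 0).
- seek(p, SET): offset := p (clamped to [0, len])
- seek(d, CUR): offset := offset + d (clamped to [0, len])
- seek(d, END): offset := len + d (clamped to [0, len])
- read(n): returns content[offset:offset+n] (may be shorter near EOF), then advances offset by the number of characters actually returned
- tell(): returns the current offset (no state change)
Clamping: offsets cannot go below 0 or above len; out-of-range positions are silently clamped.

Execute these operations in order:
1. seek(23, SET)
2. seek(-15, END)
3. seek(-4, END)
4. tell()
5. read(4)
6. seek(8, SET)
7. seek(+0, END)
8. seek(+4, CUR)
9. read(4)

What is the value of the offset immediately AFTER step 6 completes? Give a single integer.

Answer: 8

Derivation:
After 1 (seek(23, SET)): offset=23
After 2 (seek(-15, END)): offset=9
After 3 (seek(-4, END)): offset=20
After 4 (tell()): offset=20
After 5 (read(4)): returned 'ORHI', offset=24
After 6 (seek(8, SET)): offset=8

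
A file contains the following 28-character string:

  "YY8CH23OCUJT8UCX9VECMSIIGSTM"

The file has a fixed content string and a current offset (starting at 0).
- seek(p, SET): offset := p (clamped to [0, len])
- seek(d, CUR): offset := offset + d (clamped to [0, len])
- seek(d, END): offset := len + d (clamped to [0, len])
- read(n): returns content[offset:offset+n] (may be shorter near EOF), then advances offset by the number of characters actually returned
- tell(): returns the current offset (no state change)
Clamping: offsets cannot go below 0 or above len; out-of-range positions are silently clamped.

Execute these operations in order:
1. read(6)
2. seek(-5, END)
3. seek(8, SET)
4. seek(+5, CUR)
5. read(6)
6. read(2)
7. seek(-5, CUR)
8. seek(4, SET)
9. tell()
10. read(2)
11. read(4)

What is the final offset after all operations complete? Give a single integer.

After 1 (read(6)): returned 'YY8CH2', offset=6
After 2 (seek(-5, END)): offset=23
After 3 (seek(8, SET)): offset=8
After 4 (seek(+5, CUR)): offset=13
After 5 (read(6)): returned 'UCX9VE', offset=19
After 6 (read(2)): returned 'CM', offset=21
After 7 (seek(-5, CUR)): offset=16
After 8 (seek(4, SET)): offset=4
After 9 (tell()): offset=4
After 10 (read(2)): returned 'H2', offset=6
After 11 (read(4)): returned '3OCU', offset=10

Answer: 10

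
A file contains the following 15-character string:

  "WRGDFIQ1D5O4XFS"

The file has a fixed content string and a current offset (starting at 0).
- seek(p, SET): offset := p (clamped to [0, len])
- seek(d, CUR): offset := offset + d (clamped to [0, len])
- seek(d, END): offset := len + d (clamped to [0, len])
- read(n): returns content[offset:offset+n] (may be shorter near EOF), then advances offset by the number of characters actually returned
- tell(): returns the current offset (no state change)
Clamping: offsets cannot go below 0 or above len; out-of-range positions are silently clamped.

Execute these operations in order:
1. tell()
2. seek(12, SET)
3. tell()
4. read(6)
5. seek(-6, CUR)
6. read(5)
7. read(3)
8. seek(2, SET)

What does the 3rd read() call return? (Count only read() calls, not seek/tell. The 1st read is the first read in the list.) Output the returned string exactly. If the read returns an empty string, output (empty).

After 1 (tell()): offset=0
After 2 (seek(12, SET)): offset=12
After 3 (tell()): offset=12
After 4 (read(6)): returned 'XFS', offset=15
After 5 (seek(-6, CUR)): offset=9
After 6 (read(5)): returned '5O4XF', offset=14
After 7 (read(3)): returned 'S', offset=15
After 8 (seek(2, SET)): offset=2

Answer: S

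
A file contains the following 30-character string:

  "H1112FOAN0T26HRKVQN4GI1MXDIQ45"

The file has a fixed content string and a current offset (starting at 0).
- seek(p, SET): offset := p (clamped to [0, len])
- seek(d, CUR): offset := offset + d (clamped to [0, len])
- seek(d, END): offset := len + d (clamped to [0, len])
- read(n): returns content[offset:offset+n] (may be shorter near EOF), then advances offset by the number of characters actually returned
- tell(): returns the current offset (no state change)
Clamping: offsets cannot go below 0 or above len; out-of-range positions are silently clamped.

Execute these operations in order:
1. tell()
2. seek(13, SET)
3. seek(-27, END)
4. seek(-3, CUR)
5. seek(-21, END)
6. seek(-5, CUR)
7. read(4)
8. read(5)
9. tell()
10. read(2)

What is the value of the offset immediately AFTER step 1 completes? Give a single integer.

Answer: 0

Derivation:
After 1 (tell()): offset=0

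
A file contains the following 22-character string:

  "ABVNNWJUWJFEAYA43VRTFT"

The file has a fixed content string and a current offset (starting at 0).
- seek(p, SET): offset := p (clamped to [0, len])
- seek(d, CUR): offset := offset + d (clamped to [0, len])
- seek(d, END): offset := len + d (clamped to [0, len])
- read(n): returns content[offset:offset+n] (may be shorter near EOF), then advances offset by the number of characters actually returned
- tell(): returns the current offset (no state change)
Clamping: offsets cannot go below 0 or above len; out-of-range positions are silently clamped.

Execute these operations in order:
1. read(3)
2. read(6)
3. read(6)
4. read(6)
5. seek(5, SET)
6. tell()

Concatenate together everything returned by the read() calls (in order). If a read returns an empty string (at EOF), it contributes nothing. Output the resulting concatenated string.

After 1 (read(3)): returned 'ABV', offset=3
After 2 (read(6)): returned 'NNWJUW', offset=9
After 3 (read(6)): returned 'JFEAYA', offset=15
After 4 (read(6)): returned '43VRTF', offset=21
After 5 (seek(5, SET)): offset=5
After 6 (tell()): offset=5

Answer: ABVNNWJUWJFEAYA43VRTF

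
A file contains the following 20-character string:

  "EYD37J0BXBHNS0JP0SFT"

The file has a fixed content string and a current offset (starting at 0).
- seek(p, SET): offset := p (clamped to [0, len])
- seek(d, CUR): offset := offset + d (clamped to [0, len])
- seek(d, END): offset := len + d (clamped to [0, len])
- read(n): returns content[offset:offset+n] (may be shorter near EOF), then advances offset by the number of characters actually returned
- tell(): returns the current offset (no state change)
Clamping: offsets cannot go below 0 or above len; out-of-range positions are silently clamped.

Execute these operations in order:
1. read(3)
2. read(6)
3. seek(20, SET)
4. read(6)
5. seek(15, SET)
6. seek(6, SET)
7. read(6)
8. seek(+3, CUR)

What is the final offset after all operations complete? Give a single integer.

After 1 (read(3)): returned 'EYD', offset=3
After 2 (read(6)): returned '37J0BX', offset=9
After 3 (seek(20, SET)): offset=20
After 4 (read(6)): returned '', offset=20
After 5 (seek(15, SET)): offset=15
After 6 (seek(6, SET)): offset=6
After 7 (read(6)): returned '0BXBHN', offset=12
After 8 (seek(+3, CUR)): offset=15

Answer: 15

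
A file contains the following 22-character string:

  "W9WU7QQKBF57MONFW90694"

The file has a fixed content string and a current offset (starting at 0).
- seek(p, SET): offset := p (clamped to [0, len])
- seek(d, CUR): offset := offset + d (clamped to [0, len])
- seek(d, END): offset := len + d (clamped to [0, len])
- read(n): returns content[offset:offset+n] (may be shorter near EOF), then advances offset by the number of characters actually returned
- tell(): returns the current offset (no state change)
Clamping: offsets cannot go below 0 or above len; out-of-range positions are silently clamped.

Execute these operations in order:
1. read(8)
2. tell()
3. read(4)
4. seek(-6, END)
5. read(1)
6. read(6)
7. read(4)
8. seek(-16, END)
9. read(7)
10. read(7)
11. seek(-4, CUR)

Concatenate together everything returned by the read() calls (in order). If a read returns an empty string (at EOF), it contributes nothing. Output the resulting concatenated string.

Answer: W9WU7QQKBF57W90694QKBF57MONFW906

Derivation:
After 1 (read(8)): returned 'W9WU7QQK', offset=8
After 2 (tell()): offset=8
After 3 (read(4)): returned 'BF57', offset=12
After 4 (seek(-6, END)): offset=16
After 5 (read(1)): returned 'W', offset=17
After 6 (read(6)): returned '90694', offset=22
After 7 (read(4)): returned '', offset=22
After 8 (seek(-16, END)): offset=6
After 9 (read(7)): returned 'QKBF57M', offset=13
After 10 (read(7)): returned 'ONFW906', offset=20
After 11 (seek(-4, CUR)): offset=16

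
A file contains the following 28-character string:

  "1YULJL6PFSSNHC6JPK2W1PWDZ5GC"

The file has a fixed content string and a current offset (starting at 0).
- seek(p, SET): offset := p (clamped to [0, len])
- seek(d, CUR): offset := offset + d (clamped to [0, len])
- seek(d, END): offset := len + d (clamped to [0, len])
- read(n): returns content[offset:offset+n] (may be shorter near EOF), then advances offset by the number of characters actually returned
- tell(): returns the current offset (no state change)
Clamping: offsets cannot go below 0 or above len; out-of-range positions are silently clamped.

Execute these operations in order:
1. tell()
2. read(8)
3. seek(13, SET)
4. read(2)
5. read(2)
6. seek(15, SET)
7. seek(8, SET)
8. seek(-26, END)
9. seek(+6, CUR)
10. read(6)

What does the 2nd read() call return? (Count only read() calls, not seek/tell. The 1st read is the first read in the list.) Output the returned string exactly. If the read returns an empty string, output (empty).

After 1 (tell()): offset=0
After 2 (read(8)): returned '1YULJL6P', offset=8
After 3 (seek(13, SET)): offset=13
After 4 (read(2)): returned 'C6', offset=15
After 5 (read(2)): returned 'JP', offset=17
After 6 (seek(15, SET)): offset=15
After 7 (seek(8, SET)): offset=8
After 8 (seek(-26, END)): offset=2
After 9 (seek(+6, CUR)): offset=8
After 10 (read(6)): returned 'FSSNHC', offset=14

Answer: C6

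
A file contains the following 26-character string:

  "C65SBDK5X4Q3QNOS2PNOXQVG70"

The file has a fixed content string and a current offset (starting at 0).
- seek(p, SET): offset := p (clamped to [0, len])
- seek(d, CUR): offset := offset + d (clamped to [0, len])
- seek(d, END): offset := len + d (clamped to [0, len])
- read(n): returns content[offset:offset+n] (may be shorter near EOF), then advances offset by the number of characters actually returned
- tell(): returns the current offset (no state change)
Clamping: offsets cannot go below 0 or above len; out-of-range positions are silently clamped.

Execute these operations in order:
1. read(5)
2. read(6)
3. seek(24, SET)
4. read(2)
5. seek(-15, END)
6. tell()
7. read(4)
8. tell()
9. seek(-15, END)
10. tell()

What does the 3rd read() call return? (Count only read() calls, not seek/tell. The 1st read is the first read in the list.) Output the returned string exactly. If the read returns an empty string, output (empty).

After 1 (read(5)): returned 'C65SB', offset=5
After 2 (read(6)): returned 'DK5X4Q', offset=11
After 3 (seek(24, SET)): offset=24
After 4 (read(2)): returned '70', offset=26
After 5 (seek(-15, END)): offset=11
After 6 (tell()): offset=11
After 7 (read(4)): returned '3QNO', offset=15
After 8 (tell()): offset=15
After 9 (seek(-15, END)): offset=11
After 10 (tell()): offset=11

Answer: 70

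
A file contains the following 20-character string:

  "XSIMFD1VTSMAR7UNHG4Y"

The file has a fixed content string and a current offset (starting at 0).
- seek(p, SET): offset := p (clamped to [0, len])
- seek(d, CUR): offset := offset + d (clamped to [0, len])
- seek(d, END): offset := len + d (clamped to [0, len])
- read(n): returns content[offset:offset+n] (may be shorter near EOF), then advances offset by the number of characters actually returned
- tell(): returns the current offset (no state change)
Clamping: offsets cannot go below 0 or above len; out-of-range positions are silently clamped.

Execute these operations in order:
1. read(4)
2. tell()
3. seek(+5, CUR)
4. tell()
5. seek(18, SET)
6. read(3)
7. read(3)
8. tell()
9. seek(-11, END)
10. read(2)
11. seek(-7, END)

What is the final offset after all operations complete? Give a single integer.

Answer: 13

Derivation:
After 1 (read(4)): returned 'XSIM', offset=4
After 2 (tell()): offset=4
After 3 (seek(+5, CUR)): offset=9
After 4 (tell()): offset=9
After 5 (seek(18, SET)): offset=18
After 6 (read(3)): returned '4Y', offset=20
After 7 (read(3)): returned '', offset=20
After 8 (tell()): offset=20
After 9 (seek(-11, END)): offset=9
After 10 (read(2)): returned 'SM', offset=11
After 11 (seek(-7, END)): offset=13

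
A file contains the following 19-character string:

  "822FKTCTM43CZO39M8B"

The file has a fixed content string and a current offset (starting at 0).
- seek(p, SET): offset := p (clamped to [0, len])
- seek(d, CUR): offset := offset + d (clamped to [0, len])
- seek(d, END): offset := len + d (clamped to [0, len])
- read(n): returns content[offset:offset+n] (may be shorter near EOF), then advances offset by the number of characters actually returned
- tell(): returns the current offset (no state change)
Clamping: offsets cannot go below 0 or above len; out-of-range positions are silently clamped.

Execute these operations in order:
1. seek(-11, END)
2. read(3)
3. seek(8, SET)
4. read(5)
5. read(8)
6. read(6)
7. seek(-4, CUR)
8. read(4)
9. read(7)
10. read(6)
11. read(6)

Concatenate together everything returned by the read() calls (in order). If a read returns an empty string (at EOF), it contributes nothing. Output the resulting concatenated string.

After 1 (seek(-11, END)): offset=8
After 2 (read(3)): returned 'M43', offset=11
After 3 (seek(8, SET)): offset=8
After 4 (read(5)): returned 'M43CZ', offset=13
After 5 (read(8)): returned 'O39M8B', offset=19
After 6 (read(6)): returned '', offset=19
After 7 (seek(-4, CUR)): offset=15
After 8 (read(4)): returned '9M8B', offset=19
After 9 (read(7)): returned '', offset=19
After 10 (read(6)): returned '', offset=19
After 11 (read(6)): returned '', offset=19

Answer: M43M43CZO39M8B9M8B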